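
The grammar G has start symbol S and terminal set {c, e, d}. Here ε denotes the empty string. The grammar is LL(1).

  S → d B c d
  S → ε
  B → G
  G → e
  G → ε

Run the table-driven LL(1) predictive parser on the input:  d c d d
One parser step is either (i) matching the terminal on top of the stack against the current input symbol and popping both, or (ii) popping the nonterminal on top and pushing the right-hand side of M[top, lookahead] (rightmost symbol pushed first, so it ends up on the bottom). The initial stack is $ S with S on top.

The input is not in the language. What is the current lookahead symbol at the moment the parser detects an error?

d

step 1: stack=$ S  input=d c d d $  — expand S → d B c d
step 2: stack=$ d c B d  input=d c d d $  — match d
step 3: stack=$ d c B  input=c d d $  — expand B → G
step 4: stack=$ d c G  input=c d d $  — expand G → ε
step 5: stack=$ d c  input=c d d $  — match c
step 6: stack=$ d  input=d d $  — match d
step 7: stack=$  input=d $  — error: stack empty but input remains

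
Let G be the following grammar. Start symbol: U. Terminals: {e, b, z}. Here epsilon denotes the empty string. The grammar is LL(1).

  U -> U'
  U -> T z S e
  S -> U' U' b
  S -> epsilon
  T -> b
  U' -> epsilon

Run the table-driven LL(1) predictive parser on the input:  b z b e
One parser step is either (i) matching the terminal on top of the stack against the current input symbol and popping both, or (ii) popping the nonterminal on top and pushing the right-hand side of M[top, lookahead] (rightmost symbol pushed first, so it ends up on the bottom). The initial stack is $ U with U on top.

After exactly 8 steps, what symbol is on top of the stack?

step 1: stack=$ U  input=b z b e $  — expand U -> T z S e
step 2: stack=$ e S z T  input=b z b e $  — expand T -> b
step 3: stack=$ e S z b  input=b z b e $  — match b
step 4: stack=$ e S z  input=z b e $  — match z
step 5: stack=$ e S  input=b e $  — expand S -> U' U' b
step 6: stack=$ e b U' U'  input=b e $  — expand U' -> epsilon
step 7: stack=$ e b U'  input=b e $  — expand U' -> epsilon
step 8: stack=$ e b  input=b e $  — match b
Stack after step 8: $ e (top = e).

e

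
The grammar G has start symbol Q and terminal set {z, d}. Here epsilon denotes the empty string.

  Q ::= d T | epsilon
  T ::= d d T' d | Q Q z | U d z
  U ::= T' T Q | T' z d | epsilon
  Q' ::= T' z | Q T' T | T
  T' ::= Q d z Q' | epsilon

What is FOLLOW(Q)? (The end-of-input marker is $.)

{$, d, z}

FIRST(Q): from Q::=d T we get {d}; from Q::=epsilon we get {epsilon}. So FIRST(Q) = {epsilon, d}.
FIRST(T'): from T'::=Q d z Q' we get {d}; from T'::=epsilon we get {epsilon}. So FIRST(T') = {epsilon, d}.
FIRST(T): from T::=d d T' d we get {d}; from T::=Q Q z we get {d, z}; from T::=U d z we get {d, z}. So FIRST(T) = {d, z}.
FIRST(U): from U::=T' T Q we get {d, z}; from U::=T' z d we get {d, z}; from U::=epsilon we get {epsilon}. So FIRST(U) = {epsilon, d, z}.
FIRST(Q'): from Q'::=T' z we get {d, z}; from Q'::=Q T' T we get {d, z}; from Q'::=T we get {d, z}. So FIRST(Q') = {d, z}.
FOLLOW(Q) includes $ since Q is the start symbol.
FOLLOW(U): in T::=U d z, U is followed by d z with FIRST {d}. Thus FOLLOW(U) = {d}.
FOLLOW(Q): in T::=Q Q z (occurrence 1), Q is followed by Q z with FIRST {d, z}; in T::=Q Q z (occurrence 2), Q is followed by z with FIRST {z}; in U::=T' T Q, the suffix after Q is empty, so FOLLOW(Q) ⊇ FOLLOW(U) = {d}; in Q'::=Q T' T, Q is followed by T' T with FIRST {d, z}; in T'::=Q d z Q', Q is followed by d z Q' with FIRST {d}. Thus FOLLOW(Q) = {$, d, z}.
FOLLOW(T'): in T::=d d T' d, T' is followed by d with FIRST {d}; in U::=T' T Q, T' is followed by T Q with FIRST {d, z}; in U::=T' z d, T' is followed by z d with FIRST {z}; in Q'::=T' z, T' is followed by z with FIRST {z}; in Q'::=Q T' T, T' is followed by T with FIRST {d, z}. Thus FOLLOW(T') = {d, z}.
FOLLOW(Q'): in T'::=Q d z Q', the suffix after Q' is empty, so FOLLOW(Q') ⊇ FOLLOW(T') = {d, z}. Thus FOLLOW(Q') = {d, z}.
FOLLOW(T): in Q::=d T, the suffix after T is empty, so FOLLOW(T) ⊇ FOLLOW(Q) = {$, d, z}; in U::=T' T Q, T is followed by Q with FIRST {epsilon, d}; in U::=T' T Q, the suffix after T is nullable, so FOLLOW(T) ⊇ FOLLOW(U) = {d}; in Q'::=Q T' T, the suffix after T is empty, so FOLLOW(T) ⊇ FOLLOW(Q') = {d, z}; in Q'::=T, the suffix after T is empty, so FOLLOW(T) ⊇ FOLLOW(Q') = {d, z}. Thus FOLLOW(T) = {$, d, z}.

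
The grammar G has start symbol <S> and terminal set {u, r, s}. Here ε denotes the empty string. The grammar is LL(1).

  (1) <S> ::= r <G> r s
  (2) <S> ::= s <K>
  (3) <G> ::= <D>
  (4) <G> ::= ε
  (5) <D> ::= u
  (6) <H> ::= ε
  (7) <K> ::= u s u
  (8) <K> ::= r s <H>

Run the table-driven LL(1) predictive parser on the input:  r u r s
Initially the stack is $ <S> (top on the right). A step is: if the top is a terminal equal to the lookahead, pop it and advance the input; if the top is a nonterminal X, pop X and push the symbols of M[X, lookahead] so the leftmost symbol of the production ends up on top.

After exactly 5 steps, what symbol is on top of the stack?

     Stack        Input      Action
  1  $ <S>        r u r s $  expand <S> ::= r <G> r s
  2  $ s r <G> r  r u r s $  match r
  3  $ s r <G>    u r s $    expand <G> ::= <D>
  4  $ s r <D>    u r s $    expand <D> ::= u
  5  $ s r u      u r s $    match u
Stack after step 5: $ s r (top = r).

r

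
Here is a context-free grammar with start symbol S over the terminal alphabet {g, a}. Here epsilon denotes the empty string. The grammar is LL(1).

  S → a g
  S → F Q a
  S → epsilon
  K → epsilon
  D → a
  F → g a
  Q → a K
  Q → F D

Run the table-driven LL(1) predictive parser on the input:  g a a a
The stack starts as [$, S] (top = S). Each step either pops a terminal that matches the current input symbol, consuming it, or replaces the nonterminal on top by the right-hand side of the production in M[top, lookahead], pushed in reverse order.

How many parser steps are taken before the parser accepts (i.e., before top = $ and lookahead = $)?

8

step 1: stack=$ S  input=g a a a $  — expand S → F Q a
step 2: stack=$ a Q F  input=g a a a $  — expand F → g a
step 3: stack=$ a Q a g  input=g a a a $  — match g
step 4: stack=$ a Q a  input=a a a $  — match a
step 5: stack=$ a Q  input=a a $  — expand Q → a K
step 6: stack=$ a K a  input=a a $  — match a
step 7: stack=$ a K  input=a $  — expand K → epsilon
step 8: stack=$ a  input=a $  — match a
Accept reached after 8 steps.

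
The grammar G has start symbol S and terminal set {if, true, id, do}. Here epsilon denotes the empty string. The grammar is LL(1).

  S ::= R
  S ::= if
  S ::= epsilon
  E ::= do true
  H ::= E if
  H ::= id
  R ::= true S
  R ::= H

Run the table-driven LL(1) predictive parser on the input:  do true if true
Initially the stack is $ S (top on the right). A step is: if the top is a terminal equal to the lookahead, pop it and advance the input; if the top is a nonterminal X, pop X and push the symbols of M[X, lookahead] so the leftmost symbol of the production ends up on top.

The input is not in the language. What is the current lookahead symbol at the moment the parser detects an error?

     Stack         Input              Action
  1  $ S           do true if true $  expand S ::= R
  2  $ R           do true if true $  expand R ::= H
  3  $ H           do true if true $  expand H ::= E if
  4  $ if E        do true if true $  expand E ::= do true
  5  $ if true do  do true if true $  match do
  6  $ if true     true if true $     match true
  7  $ if          if true $          match if
  8  $             true $             error: stack empty but input remains

true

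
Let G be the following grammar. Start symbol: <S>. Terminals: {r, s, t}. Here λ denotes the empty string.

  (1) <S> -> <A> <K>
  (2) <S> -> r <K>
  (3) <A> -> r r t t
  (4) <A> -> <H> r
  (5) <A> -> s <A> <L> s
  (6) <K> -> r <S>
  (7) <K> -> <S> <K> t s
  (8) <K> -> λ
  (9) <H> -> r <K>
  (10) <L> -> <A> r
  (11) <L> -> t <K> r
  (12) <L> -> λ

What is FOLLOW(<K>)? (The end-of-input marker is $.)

FIRST(<H>): from <H>->r <K> we get {r}. So FIRST(<H>) = {r}.
FIRST(<A>): from <A>->r r t t we get {r}; from <A>-><H> r we get {r}; from <A>->s <A> <L> s we get {s}. So FIRST(<A>) = {r, s}.
FIRST(<S>): from <S>-><A> <K> we get {r, s}; from <S>->r <K> we get {r}. So FIRST(<S>) = {r, s}.
FIRST(<L>): from <L>-><A> r we get {r, s}; from <L>->t <K> r we get {t}; from <L>->λ we get {λ}. So FIRST(<L>) = {λ, r, s, t}.
FIRST(<K>): from <K>->r <S> we get {r}; from <K>-><S> <K> t s we get {r, s}; from <K>->λ we get {λ}. So FIRST(<K>) = {λ, r, s}.
FOLLOW(<S>) includes $ since <S> is the start symbol.
FOLLOW(<H>): in <A>-><H> r, <H> is followed by r with FIRST {r}. Thus FOLLOW(<H>) = {r}.
FOLLOW(<L>): in <A>->s <A> <L> s, <L> is followed by s with FIRST {s}. Thus FOLLOW(<L>) = {s}.
FOLLOW(<S>): in <K>->r <S>, the suffix after <S> is empty, so FOLLOW(<S>) ⊇ FOLLOW(<K>) = {$, r, s, t}; in <K>-><S> <K> t s, <S> is followed by <K> t s with FIRST {r, s, t}. Thus FOLLOW(<S>) = {$, r, s, t}.
FOLLOW(<A>): in <S>-><A> <K>, <A> is followed by <K> with FIRST {λ, r, s}; in <S>-><A> <K>, the suffix after <A> is nullable, so FOLLOW(<A>) ⊇ FOLLOW(<S>) = {$, r, s, t}; in <A>->s <A> <L> s, <A> is followed by <L> s with FIRST {r, s, t}; in <L>-><A> r, <A> is followed by r with FIRST {r}. Thus FOLLOW(<A>) = {$, r, s, t}.
FOLLOW(<K>): in <S>-><A> <K>, the suffix after <K> is empty, so FOLLOW(<K>) ⊇ FOLLOW(<S>) = {$, r, s, t}; in <S>->r <K>, the suffix after <K> is empty, so FOLLOW(<K>) ⊇ FOLLOW(<S>) = {$, r, s, t}; in <K>-><S> <K> t s, <K> is followed by t s with FIRST {t}; in <H>->r <K>, the suffix after <K> is empty, so FOLLOW(<K>) ⊇ FOLLOW(<H>) = {r}; in <L>->t <K> r, <K> is followed by r with FIRST {r}. Thus FOLLOW(<K>) = {$, r, s, t}.

{$, r, s, t}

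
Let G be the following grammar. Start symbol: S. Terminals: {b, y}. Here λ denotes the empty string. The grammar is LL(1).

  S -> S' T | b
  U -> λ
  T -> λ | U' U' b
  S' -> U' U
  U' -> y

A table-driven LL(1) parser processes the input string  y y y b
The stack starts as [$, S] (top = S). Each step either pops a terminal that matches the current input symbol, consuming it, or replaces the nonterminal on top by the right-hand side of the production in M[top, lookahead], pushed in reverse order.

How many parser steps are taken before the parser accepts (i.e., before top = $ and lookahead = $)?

11

      Stack      Input      Action
   1  $ S        y y y b $  expand S -> S' T
   2  $ T S'     y y y b $  expand S' -> U' U
   3  $ T U U'   y y y b $  expand U' -> y
   4  $ T U y    y y y b $  match y
   5  $ T U      y y b $    expand U -> λ
   6  $ T        y y b $    expand T -> U' U' b
   7  $ b U' U'  y y b $    expand U' -> y
   8  $ b U' y   y y b $    match y
   9  $ b U'     y b $      expand U' -> y
  10  $ b y      y b $      match y
  11  $ b        b $        match b
Accept reached after 11 steps.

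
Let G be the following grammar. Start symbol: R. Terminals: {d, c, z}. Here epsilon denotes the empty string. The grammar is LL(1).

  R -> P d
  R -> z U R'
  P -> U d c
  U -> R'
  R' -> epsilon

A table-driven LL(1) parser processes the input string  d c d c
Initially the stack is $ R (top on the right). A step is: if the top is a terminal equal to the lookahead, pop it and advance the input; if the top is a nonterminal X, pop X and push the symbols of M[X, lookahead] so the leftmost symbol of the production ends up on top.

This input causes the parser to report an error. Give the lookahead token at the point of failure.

c

step 1: stack=$ R  input=d c d c $  — expand R -> P d
step 2: stack=$ d P  input=d c d c $  — expand P -> U d c
step 3: stack=$ d c d U  input=d c d c $  — expand U -> R'
step 4: stack=$ d c d R'  input=d c d c $  — expand R' -> epsilon
step 5: stack=$ d c d  input=d c d c $  — match d
step 6: stack=$ d c  input=c d c $  — match c
step 7: stack=$ d  input=d c $  — match d
step 8: stack=$  input=c $  — error: stack empty but input remains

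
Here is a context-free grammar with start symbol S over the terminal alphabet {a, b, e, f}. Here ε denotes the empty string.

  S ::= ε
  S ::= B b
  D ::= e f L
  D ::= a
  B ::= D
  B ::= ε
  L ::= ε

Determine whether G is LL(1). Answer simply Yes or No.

FIRST(S) = {ε, a, b, e}
FIRST(D) = {a, e}
FIRST(B) = {ε, a, e}
FIRST(L) = {ε}
FOLLOW(S) = {$}
FOLLOW(D) = {b}
FOLLOW(B) = {b}
FOLLOW(L) = {b}
Each cell of M receives at most one production.

Yes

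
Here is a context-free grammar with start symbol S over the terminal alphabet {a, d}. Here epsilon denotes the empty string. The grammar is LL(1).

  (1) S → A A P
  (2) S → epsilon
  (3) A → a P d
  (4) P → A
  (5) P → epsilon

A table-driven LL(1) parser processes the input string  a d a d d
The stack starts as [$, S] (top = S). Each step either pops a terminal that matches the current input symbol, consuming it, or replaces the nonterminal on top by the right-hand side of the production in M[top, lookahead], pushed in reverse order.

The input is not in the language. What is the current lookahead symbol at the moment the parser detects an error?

      Stack        Input        Action
   1  $ S          a d a d d $  expand S → A A P
   2  $ P A A      a d a d d $  expand A → a P d
   3  $ P A d P a  a d a d d $  match a
   4  $ P A d P    d a d d $    expand P → epsilon
   5  $ P A d      d a d d $    match d
   6  $ P A        a d d $      expand A → a P d
   7  $ P d P a    a d d $      match a
   8  $ P d P      d d $        expand P → epsilon
   9  $ P d        d d $        match d
  10  $ P          d $          expand P → epsilon
  11  $            d $          error: stack empty but input remains

d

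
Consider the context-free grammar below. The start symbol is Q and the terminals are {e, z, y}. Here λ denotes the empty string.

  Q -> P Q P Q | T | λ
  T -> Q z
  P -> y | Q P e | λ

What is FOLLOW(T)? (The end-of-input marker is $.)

FIRST(Q): from Q->P Q P Q we get {λ, e, y, z}; from Q->T we get {e, y, z}; from Q->λ we get {λ}. So FIRST(Q) = {λ, e, y, z}.
FIRST(T): from T->Q z we get {e, y, z}. So FIRST(T) = {e, y, z}.
FIRST(P): from P->y we get {y}; from P->Q P e we get {e, y, z}; from P->λ we get {λ}. So FIRST(P) = {λ, e, y, z}.
FOLLOW(Q) includes $ since Q is the start symbol.
FOLLOW(Q): in Q->P Q P Q (occurrence 1), Q is followed by P Q with FIRST {λ, e, y, z}; in Q->P Q P Q (occurrence 1), the suffix after Q is nullable (adds nothing new); in Q->P Q P Q (occurrence 2), the suffix after Q is empty (adds nothing new); in T->Q z, Q is followed by z with FIRST {z}; in P->Q P e, Q is followed by P e with FIRST {e, y, z}. Thus FOLLOW(Q) = {$, e, y, z}.
FOLLOW(T): in Q->T, the suffix after T is empty, so FOLLOW(T) ⊇ FOLLOW(Q) = {$, e, y, z}. Thus FOLLOW(T) = {$, e, y, z}.
FOLLOW(P): in Q->P Q P Q (occurrence 1), P is followed by Q P Q with FIRST {λ, e, y, z}; in Q->P Q P Q (occurrence 1), the suffix after P is nullable, so FOLLOW(P) ⊇ FOLLOW(Q) = {$, e, y, z}; in Q->P Q P Q (occurrence 2), P is followed by Q with FIRST {λ, e, y, z}; in Q->P Q P Q (occurrence 2), the suffix after P is nullable, so FOLLOW(P) ⊇ FOLLOW(Q) = {$, e, y, z}; in P->Q P e, P is followed by e with FIRST {e}. Thus FOLLOW(P) = {$, e, y, z}.

{$, e, y, z}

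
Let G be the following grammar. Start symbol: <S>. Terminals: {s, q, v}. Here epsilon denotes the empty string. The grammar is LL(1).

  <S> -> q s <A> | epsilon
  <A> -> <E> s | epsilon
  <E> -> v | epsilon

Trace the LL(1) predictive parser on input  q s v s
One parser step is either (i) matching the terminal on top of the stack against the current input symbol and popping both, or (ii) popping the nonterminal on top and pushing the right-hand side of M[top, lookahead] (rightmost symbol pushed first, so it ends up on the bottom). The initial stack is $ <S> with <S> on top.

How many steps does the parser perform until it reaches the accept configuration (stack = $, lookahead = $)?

     Stack      Input      Action
  1  $ <S>      q s v s $  expand <S> -> q s <A>
  2  $ <A> s q  q s v s $  match q
  3  $ <A> s    s v s $    match s
  4  $ <A>      v s $      expand <A> -> <E> s
  5  $ s <E>    v s $      expand <E> -> v
  6  $ s v      v s $      match v
  7  $ s        s $        match s
Accept reached after 7 steps.

7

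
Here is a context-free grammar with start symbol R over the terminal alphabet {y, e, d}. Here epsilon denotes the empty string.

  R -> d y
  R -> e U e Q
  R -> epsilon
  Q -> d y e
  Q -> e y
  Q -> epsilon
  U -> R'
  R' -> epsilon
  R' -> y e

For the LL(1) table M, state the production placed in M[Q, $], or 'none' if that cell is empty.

Q -> epsilon

FIRST(R): from R->d y we get {d}; from R->e U e Q we get {e}; from R->epsilon we get {epsilon}. So FIRST(R) = {epsilon, d, e}.
FIRST(Q): from Q->d y e we get {d}; from Q->e y we get {e}; from Q->epsilon we get {epsilon}. So FIRST(Q) = {epsilon, d, e}.
FIRST(R'): from R'->epsilon we get {epsilon}; from R'->y e we get {y}. So FIRST(R') = {epsilon, y}.
FIRST(U): from U->R' we get {epsilon, y}. So FIRST(U) = {epsilon, y}.
FOLLOW(R) includes $ since R is the start symbol.
FOLLOW(R): R appears on no right-hand side. Thus FOLLOW(R) = {$}.
FOLLOW(Q): in R->e U e Q, the suffix after Q is empty, so FOLLOW(Q) ⊇ FOLLOW(R) = {$}. Thus FOLLOW(Q) = {$}.
For Q -> d y e: FIRST(d y e) = {d}, so it goes in M[Q, t] for t ∈ {d}.
For Q -> e y: FIRST(e y) = {e}, so it goes in M[Q, t] for t ∈ {e}.
For Q -> epsilon: FIRST(epsilon) = {epsilon}, so it goes in M[Q, t] for t ∈ {}; since epsilon ∈ FIRST, also for every t ∈ FOLLOW(Q) = {$}.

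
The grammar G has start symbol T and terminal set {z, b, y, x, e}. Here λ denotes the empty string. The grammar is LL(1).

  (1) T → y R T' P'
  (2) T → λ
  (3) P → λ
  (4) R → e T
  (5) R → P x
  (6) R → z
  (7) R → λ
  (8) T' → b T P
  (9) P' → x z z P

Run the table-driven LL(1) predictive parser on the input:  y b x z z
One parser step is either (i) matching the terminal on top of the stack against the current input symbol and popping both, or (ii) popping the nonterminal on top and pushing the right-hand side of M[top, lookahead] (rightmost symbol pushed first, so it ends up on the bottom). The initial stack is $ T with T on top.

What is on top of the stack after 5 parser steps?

     Stack        Input        Action
  1  $ T          y b x z z $  expand T → y R T' P'
  2  $ P' T' R y  y b x z z $  match y
  3  $ P' T' R    b x z z $    expand R → λ
  4  $ P' T'      b x z z $    expand T' → b T P
  5  $ P' P T b   b x z z $    match b
Stack after step 5: $ P' P T (top = T).

T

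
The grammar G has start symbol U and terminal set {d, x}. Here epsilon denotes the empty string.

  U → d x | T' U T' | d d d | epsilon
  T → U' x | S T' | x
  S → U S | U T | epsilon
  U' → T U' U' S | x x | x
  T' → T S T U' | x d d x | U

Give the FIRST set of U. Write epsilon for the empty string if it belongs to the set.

{epsilon, d, x}

FIRST(U): from U→d x we get {d}; from U→T' U T' we get {epsilon, d, x}; from U→d d d we get {d}; from U→epsilon we get {epsilon}. So FIRST(U) = {epsilon, d, x}.
FIRST(T): from T→U' x we get {d, x}; from T→S T' we get {epsilon, d, x}; from T→x we get {x}. So FIRST(T) = {epsilon, d, x}.
FIRST(S): from S→U S we get {epsilon, d, x}; from S→U T we get {epsilon, d, x}; from S→epsilon we get {epsilon}. So FIRST(S) = {epsilon, d, x}.
FIRST(U'): from U'→T U' U' S we get {d, x}; from U'→x x we get {x}; from U'→x we get {x}. So FIRST(U') = {d, x}.
FIRST(T'): from T'→T S T U' we get {d, x}; from T'→x d d x we get {x}; from T'→U we get {epsilon, d, x}. So FIRST(T') = {epsilon, d, x}.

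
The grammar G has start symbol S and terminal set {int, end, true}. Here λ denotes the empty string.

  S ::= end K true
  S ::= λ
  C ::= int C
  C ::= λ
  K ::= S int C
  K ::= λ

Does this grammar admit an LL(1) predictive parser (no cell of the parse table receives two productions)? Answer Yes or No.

Yes

FIRST(S) = {λ, end}
FIRST(C) = {λ, int}
FIRST(K) = {λ, end, int}
FOLLOW(S) = {$, int}
FOLLOW(C) = {true}
FOLLOW(K) = {true}
Each cell of M receives at most one production.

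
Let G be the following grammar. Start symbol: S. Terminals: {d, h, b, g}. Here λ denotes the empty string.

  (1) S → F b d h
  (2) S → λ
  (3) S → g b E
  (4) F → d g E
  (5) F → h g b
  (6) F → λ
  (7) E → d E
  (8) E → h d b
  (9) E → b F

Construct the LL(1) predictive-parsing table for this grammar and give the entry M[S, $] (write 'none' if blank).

S → λ

FIRST(F) = {λ, d, h}
FIRST(E) = {b, d, h}
FIRST(S) = {λ, b, d, g, h}  (via F b d h)
FOLLOW(S) includes $ since S is the start symbol.
FOLLOW(S): S appears on no right-hand side. Thus FOLLOW(S) = {$}.
For S → F b d h: FIRST(F b d h) = {b, d, h}, so it goes in M[S, t] for t ∈ {b, d, h}.
For S → λ: FIRST(λ) = {λ}, so it goes in M[S, t] for t ∈ {}; since λ ∈ FIRST, also for every t ∈ FOLLOW(S) = {$}.
For S → g b E: FIRST(g b E) = {g}, so it goes in M[S, t] for t ∈ {g}.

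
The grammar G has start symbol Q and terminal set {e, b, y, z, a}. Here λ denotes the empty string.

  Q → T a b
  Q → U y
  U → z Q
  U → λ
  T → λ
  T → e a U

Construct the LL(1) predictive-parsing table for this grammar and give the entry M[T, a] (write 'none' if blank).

T → λ

FIRST(U) = {λ, z}
FIRST(T) = {λ, e}
FIRST(Q) = {a, e, y, z}  (via T a b, U y)
FOLLOW(Q) includes $ since Q is the start symbol.
FOLLOW(T): in Q→T a b, T is followed by a b with FIRST {a}. Thus FOLLOW(T) = {a}.
For T → λ: FIRST(λ) = {λ}, so it goes in M[T, t] for t ∈ {}; since λ ∈ FIRST, also for every t ∈ FOLLOW(T) = {a}.
For T → e a U: FIRST(e a U) = {e}, so it goes in M[T, t] for t ∈ {e}.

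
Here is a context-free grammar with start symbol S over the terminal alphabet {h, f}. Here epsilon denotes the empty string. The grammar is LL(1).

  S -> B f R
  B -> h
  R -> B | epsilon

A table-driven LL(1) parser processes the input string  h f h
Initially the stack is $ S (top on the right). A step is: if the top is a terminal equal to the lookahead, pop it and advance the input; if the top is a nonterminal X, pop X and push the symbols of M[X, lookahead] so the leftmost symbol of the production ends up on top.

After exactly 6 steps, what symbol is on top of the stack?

     Stack    Input    Action
  1  $ S      h f h $  expand S -> B f R
  2  $ R f B  h f h $  expand B -> h
  3  $ R f h  h f h $  match h
  4  $ R f    f h $    match f
  5  $ R      h $      expand R -> B
  6  $ B      h $      expand B -> h
Stack after step 6: $ h (top = h).

h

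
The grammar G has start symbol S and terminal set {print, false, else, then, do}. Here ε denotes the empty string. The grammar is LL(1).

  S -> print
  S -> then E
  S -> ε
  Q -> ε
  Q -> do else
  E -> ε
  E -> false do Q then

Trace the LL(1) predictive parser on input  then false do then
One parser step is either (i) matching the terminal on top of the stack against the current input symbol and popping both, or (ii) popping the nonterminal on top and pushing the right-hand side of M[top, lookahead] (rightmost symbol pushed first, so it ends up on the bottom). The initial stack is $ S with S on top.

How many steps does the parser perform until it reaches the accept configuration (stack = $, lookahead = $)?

7

     Stack              Input                 Action
  1  $ S                then false do then $  expand S -> then E
  2  $ E then           then false do then $  match then
  3  $ E                false do then $       expand E -> false do Q then
  4  $ then Q do false  false do then $       match false
  5  $ then Q do        do then $             match do
  6  $ then Q           then $                expand Q -> ε
  7  $ then             then $                match then
Accept reached after 7 steps.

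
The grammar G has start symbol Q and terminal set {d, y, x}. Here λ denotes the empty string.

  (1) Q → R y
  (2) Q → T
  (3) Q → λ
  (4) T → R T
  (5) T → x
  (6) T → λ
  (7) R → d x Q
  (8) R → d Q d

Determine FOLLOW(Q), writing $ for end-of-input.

FIRST(R): from R→d x Q we get {d}; from R→d Q d we get {d}. So FIRST(R) = {d}.
FIRST(T): from T→R T we get {d}; from T→x we get {x}; from T→λ we get {λ}. So FIRST(T) = {λ, d, x}.
FIRST(Q): from Q→R y we get {d}; from Q→T we get {λ, d, x}; from Q→λ we get {λ}. So FIRST(Q) = {λ, d, x}.
FOLLOW(Q) includes $ since Q is the start symbol.
FOLLOW(Q): in R→d x Q, the suffix after Q is empty, so FOLLOW(Q) ⊇ FOLLOW(R) = {$, d, x, y}; in R→d Q d, Q is followed by d with FIRST {d}. Thus FOLLOW(Q) = {$, d, x, y}.
FOLLOW(T): in Q→T, the suffix after T is empty, so FOLLOW(T) ⊇ FOLLOW(Q) = {$, d, x, y}; in T→R T, the suffix after T is empty (adds nothing new). Thus FOLLOW(T) = {$, d, x, y}.
FOLLOW(R): in Q→R y, R is followed by y with FIRST {y}; in T→R T, R is followed by T with FIRST {λ, d, x}; in T→R T, the suffix after R is nullable, so FOLLOW(R) ⊇ FOLLOW(T) = {$, d, x, y}. Thus FOLLOW(R) = {$, d, x, y}.

{$, d, x, y}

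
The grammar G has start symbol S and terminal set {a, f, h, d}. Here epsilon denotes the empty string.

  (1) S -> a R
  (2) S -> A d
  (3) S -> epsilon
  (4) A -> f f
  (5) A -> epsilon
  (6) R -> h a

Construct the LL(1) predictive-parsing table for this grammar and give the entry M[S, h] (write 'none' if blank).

none

FIRST(A) = {epsilon, f}
FIRST(R) = {h}
FIRST(S) = {epsilon, a, d, f}  (via A d)
FOLLOW(S) includes $ since S is the start symbol.
FOLLOW(S): S appears on no right-hand side. Thus FOLLOW(S) = {$}.
For S -> a R: FIRST(a R) = {a}, so it goes in M[S, t] for t ∈ {a}.
For S -> A d: FIRST(A d) = {d, f}, so it goes in M[S, t] for t ∈ {d, f}.
For S -> epsilon: FIRST(epsilon) = {epsilon}, so it goes in M[S, t] for t ∈ {}; since epsilon ∈ FIRST, also for every t ∈ FOLLOW(S) = {$}.
None of these place a production in M[S, h].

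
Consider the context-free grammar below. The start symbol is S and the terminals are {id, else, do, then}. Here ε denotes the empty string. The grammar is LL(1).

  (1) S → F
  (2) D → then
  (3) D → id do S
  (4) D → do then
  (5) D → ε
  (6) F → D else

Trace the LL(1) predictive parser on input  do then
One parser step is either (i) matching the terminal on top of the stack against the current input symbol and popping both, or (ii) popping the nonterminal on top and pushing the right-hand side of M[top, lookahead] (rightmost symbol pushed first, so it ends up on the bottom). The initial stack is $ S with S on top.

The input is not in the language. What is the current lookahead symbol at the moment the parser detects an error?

$

     Stack           Input      Action
  1  $ S             do then $  expand S → F
  2  $ F             do then $  expand F → D else
  3  $ else D        do then $  expand D → do then
  4  $ else then do  do then $  match do
  5  $ else then     then $     match then
  6  $ else          $          error: top is terminal else but lookahead is $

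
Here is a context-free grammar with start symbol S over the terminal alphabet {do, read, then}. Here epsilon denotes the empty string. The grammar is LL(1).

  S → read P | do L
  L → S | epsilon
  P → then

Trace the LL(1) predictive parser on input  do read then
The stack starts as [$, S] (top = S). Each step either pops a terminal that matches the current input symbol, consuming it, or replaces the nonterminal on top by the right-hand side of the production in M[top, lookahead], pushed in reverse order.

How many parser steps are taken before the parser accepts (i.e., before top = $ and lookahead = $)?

7

step 1: stack=$ S  input=do read then $  — expand S → do L
step 2: stack=$ L do  input=do read then $  — match do
step 3: stack=$ L  input=read then $  — expand L → S
step 4: stack=$ S  input=read then $  — expand S → read P
step 5: stack=$ P read  input=read then $  — match read
step 6: stack=$ P  input=then $  — expand P → then
step 7: stack=$ then  input=then $  — match then
Accept reached after 7 steps.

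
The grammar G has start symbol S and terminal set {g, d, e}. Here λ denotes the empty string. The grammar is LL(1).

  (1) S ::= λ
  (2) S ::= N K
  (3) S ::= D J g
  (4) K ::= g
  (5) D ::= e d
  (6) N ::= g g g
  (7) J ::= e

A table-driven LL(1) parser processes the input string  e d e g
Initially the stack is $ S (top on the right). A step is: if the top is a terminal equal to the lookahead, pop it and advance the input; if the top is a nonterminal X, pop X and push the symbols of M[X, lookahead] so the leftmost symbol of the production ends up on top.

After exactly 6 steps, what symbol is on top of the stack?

     Stack      Input      Action
  1  $ S        e d e g $  expand S ::= D J g
  2  $ g J D    e d e g $  expand D ::= e d
  3  $ g J d e  e d e g $  match e
  4  $ g J d    d e g $    match d
  5  $ g J      e g $      expand J ::= e
  6  $ g e      e g $      match e
Stack after step 6: $ g (top = g).

g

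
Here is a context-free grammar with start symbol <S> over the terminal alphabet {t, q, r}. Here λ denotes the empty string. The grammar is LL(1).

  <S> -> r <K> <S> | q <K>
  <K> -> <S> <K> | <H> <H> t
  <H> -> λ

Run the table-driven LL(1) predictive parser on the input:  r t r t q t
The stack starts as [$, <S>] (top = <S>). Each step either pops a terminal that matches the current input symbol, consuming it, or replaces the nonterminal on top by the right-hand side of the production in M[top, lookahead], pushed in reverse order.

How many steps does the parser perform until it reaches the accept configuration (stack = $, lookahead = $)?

      Stack            Input          Action
   1  $ <S>            r t r t q t $  expand <S> -> r <K> <S>
   2  $ <S> <K> r      r t r t q t $  match r
   3  $ <S> <K>        t r t q t $    expand <K> -> <H> <H> t
   4  $ <S> t <H> <H>  t r t q t $    expand <H> -> λ
   5  $ <S> t <H>      t r t q t $    expand <H> -> λ
   6  $ <S> t          t r t q t $    match t
   7  $ <S>            r t q t $      expand <S> -> r <K> <S>
   8  $ <S> <K> r      r t q t $      match r
   9  $ <S> <K>        t q t $        expand <K> -> <H> <H> t
  10  $ <S> t <H> <H>  t q t $        expand <H> -> λ
  11  $ <S> t <H>      t q t $        expand <H> -> λ
  12  $ <S> t          t q t $        match t
  13  $ <S>            q t $          expand <S> -> q <K>
  14  $ <K> q          q t $          match q
  15  $ <K>            t $            expand <K> -> <H> <H> t
  16  $ t <H> <H>      t $            expand <H> -> λ
  17  $ t <H>          t $            expand <H> -> λ
  18  $ t              t $            match t
Accept reached after 18 steps.

18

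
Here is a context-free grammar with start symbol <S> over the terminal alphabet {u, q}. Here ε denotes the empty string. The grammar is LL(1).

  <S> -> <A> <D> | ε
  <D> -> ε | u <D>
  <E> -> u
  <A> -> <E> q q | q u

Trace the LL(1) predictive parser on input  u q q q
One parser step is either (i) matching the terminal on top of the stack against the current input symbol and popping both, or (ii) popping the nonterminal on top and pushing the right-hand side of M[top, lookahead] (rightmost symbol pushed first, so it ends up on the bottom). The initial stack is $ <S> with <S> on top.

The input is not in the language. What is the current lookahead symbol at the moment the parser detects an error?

     Stack          Input      Action
  1  $ <S>          u q q q $  expand <S> -> <A> <D>
  2  $ <D> <A>      u q q q $  expand <A> -> <E> q q
  3  $ <D> q q <E>  u q q q $  expand <E> -> u
  4  $ <D> q q u    u q q q $  match u
  5  $ <D> q q      q q q $    match q
  6  $ <D> q        q q $      match q
  7  $ <D>          q $        error: M[<D>, q] is empty

q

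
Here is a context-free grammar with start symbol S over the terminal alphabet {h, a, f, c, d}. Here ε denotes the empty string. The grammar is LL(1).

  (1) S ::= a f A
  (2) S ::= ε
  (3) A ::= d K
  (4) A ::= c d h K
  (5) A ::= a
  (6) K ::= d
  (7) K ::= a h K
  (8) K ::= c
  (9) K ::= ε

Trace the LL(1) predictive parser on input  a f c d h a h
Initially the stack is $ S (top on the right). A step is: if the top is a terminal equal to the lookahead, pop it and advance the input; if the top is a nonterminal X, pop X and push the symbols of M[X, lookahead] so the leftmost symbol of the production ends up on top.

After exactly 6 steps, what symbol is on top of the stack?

h

     Stack      Input            Action
  1  $ S        a f c d h a h $  expand S ::= a f A
  2  $ A f a    a f c d h a h $  match a
  3  $ A f      f c d h a h $    match f
  4  $ A        c d h a h $      expand A ::= c d h K
  5  $ K h d c  c d h a h $      match c
  6  $ K h d    d h a h $        match d
Stack after step 6: $ K h (top = h).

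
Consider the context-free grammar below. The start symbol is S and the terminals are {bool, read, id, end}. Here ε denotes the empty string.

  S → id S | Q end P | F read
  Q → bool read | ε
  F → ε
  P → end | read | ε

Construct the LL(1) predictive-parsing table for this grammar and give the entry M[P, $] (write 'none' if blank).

FIRST(Q) = {ε, bool}
FIRST(F) = {ε}
FIRST(P) = {ε, end, read}
FIRST(S) = {bool, end, id, read}  (via Q end P, F read)
FOLLOW(S) includes $ since S is the start symbol.
FOLLOW(S): in S→id S, the suffix after S is empty (adds nothing new). Thus FOLLOW(S) = {$}.
FOLLOW(P): in S→Q end P, the suffix after P is empty, so FOLLOW(P) ⊇ FOLLOW(S) = {$}. Thus FOLLOW(P) = {$}.
For P → end: FIRST(end) = {end}, so it goes in M[P, t] for t ∈ {end}.
For P → read: FIRST(read) = {read}, so it goes in M[P, t] for t ∈ {read}.
For P → ε: FIRST(ε) = {ε}, so it goes in M[P, t] for t ∈ {}; since ε ∈ FIRST, also for every t ∈ FOLLOW(P) = {$}.

P → ε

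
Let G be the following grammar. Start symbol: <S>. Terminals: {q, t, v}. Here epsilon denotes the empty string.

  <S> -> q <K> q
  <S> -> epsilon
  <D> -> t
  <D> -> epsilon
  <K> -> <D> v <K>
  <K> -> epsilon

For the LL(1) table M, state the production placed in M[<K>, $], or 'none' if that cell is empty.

none

FIRST(<S>) = {epsilon, q}
FIRST(<D>) = {epsilon, t}
FIRST(<K>) = {epsilon, t, v}  (via <D> v <K>)
FOLLOW(<S>) includes $ since <S> is the start symbol.
FOLLOW(<K>): in <S>->q <K> q, <K> is followed by q with FIRST {q}; in <K>-><D> v <K>, the suffix after <K> is empty (adds nothing new). Thus FOLLOW(<K>) = {q}.
For <K> -> <D> v <K>: FIRST(<D> v <K>) = {t, v}, so it goes in M[<K>, t] for t ∈ {t, v}.
For <K> -> epsilon: FIRST(epsilon) = {epsilon}, so it goes in M[<K>, t] for t ∈ {}; since epsilon ∈ FIRST, also for every t ∈ FOLLOW(<K>) = {q}.
None of these place a production in M[<K>, $].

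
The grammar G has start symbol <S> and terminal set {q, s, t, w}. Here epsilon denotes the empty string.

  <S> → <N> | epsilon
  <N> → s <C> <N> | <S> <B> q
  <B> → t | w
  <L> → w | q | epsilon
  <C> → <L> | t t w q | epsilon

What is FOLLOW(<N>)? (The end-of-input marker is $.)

{$, t, w}

FIRST(<B>) = {t, w}
FIRST(<L>) = {epsilon, q, w}
FIRST(<C>) = {epsilon, q, t, w}  (via <L>)
FIRST(<S>) = {epsilon, s, t, w}  (via <N>)
FIRST(<N>) = {s, t, w}  (via <S> <B> q)
FOLLOW(<S>) includes $ since <S> is the start symbol.
FOLLOW(<S>): in <N>→<S> <B> q, <S> is followed by <B> q with FIRST {t, w}. Thus FOLLOW(<S>) = {$, t, w}.
FOLLOW(<N>): in <S>→<N>, the suffix after <N> is empty, so FOLLOW(<N>) ⊇ FOLLOW(<S>) = {$, t, w}; in <N>→s <C> <N>, the suffix after <N> is empty (adds nothing new). Thus FOLLOW(<N>) = {$, t, w}.
FOLLOW(<B>): in <N>→<S> <B> q, <B> is followed by q with FIRST {q}. Thus FOLLOW(<B>) = {q}.
FOLLOW(<C>): in <N>→s <C> <N>, <C> is followed by <N> with FIRST {s, t, w}. Thus FOLLOW(<C>) = {s, t, w}.
FOLLOW(<L>): in <C>→<L>, the suffix after <L> is empty, so FOLLOW(<L>) ⊇ FOLLOW(<C>) = {s, t, w}. Thus FOLLOW(<L>) = {s, t, w}.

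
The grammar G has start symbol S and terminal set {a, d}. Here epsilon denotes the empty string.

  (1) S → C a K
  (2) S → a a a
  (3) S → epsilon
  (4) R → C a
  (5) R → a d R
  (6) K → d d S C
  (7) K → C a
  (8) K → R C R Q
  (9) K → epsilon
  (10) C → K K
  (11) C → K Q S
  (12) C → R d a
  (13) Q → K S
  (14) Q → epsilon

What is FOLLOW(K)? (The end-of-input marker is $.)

{$, a, d}

FIRST(S) = {epsilon, a, d}  (via C a K)
FIRST(R) = {a, d}  (via C a)
FIRST(K) = {epsilon, a, d}  (via C a, R C R Q)
FIRST(Q) = {epsilon, a, d}  (via K S)
FIRST(C) = {epsilon, a, d}  (via K K, K Q S, R d a)
FOLLOW(S) includes $ since S is the start symbol.
FOLLOW(S): in K→d d S C, S is followed by C with FIRST {epsilon, a, d}; in K→d d S C, the suffix after S is nullable, so FOLLOW(S) ⊇ FOLLOW(K) = {$, a, d}; in C→K Q S, the suffix after S is empty, so FOLLOW(S) ⊇ FOLLOW(C) = {$, a, d}; in Q→K S, the suffix after S is empty, so FOLLOW(S) ⊇ FOLLOW(Q) = {$, a, d}. Thus FOLLOW(S) = {$, a, d}.
FOLLOW(R): in R→a d R, the suffix after R is empty (adds nothing new); in K→R C R Q (occurrence 1), R is followed by C R Q with FIRST {a, d}; in K→R C R Q (occurrence 2), R is followed by Q with FIRST {epsilon, a, d}; in K→R C R Q (occurrence 2), the suffix after R is nullable, so FOLLOW(R) ⊇ FOLLOW(K) = {$, a, d}; in C→R d a, R is followed by d a with FIRST {d}. Thus FOLLOW(R) = {$, a, d}.
FOLLOW(K): in S→C a K, the suffix after K is empty, so FOLLOW(K) ⊇ FOLLOW(S) = {$, a, d}; in C→K K (occurrence 1), K is followed by K with FIRST {epsilon, a, d}; in C→K K (occurrence 1), the suffix after K is nullable, so FOLLOW(K) ⊇ FOLLOW(C) = {$, a, d}; in C→K K (occurrence 2), the suffix after K is empty, so FOLLOW(K) ⊇ FOLLOW(C) = {$, a, d}; in C→K Q S, K is followed by Q S with FIRST {epsilon, a, d}; in C→K Q S, the suffix after K is nullable, so FOLLOW(K) ⊇ FOLLOW(C) = {$, a, d}; in Q→K S, K is followed by S with FIRST {epsilon, a, d}; in Q→K S, the suffix after K is nullable, so FOLLOW(K) ⊇ FOLLOW(Q) = {$, a, d}. Thus FOLLOW(K) = {$, a, d}.
FOLLOW(C): in S→C a K, C is followed by a K with FIRST {a}; in R→C a, C is followed by a with FIRST {a}; in K→d d S C, the suffix after C is empty, so FOLLOW(C) ⊇ FOLLOW(K) = {$, a, d}; in K→C a, C is followed by a with FIRST {a}; in K→R C R Q, C is followed by R Q with FIRST {a, d}. Thus FOLLOW(C) = {$, a, d}.
FOLLOW(Q): in K→R C R Q, the suffix after Q is empty, so FOLLOW(Q) ⊇ FOLLOW(K) = {$, a, d}; in C→K Q S, Q is followed by S with FIRST {epsilon, a, d}; in C→K Q S, the suffix after Q is nullable, so FOLLOW(Q) ⊇ FOLLOW(C) = {$, a, d}. Thus FOLLOW(Q) = {$, a, d}.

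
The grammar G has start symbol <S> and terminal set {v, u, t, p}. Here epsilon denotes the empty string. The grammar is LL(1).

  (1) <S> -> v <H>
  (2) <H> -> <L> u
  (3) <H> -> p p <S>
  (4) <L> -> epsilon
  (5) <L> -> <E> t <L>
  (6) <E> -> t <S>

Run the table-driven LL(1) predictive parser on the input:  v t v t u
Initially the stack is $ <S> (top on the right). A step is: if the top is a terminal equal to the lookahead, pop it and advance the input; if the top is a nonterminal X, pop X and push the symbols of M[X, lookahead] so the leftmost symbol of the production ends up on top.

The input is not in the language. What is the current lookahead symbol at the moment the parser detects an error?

u

step 1: stack=$ <S>  input=v t v t u $  — expand <S> -> v <H>
step 2: stack=$ <H> v  input=v t v t u $  — match v
step 3: stack=$ <H>  input=t v t u $  — expand <H> -> <L> u
step 4: stack=$ u <L>  input=t v t u $  — expand <L> -> <E> t <L>
step 5: stack=$ u <L> t <E>  input=t v t u $  — expand <E> -> t <S>
step 6: stack=$ u <L> t <S> t  input=t v t u $  — match t
step 7: stack=$ u <L> t <S>  input=v t u $  — expand <S> -> v <H>
step 8: stack=$ u <L> t <H> v  input=v t u $  — match v
step 9: stack=$ u <L> t <H>  input=t u $  — expand <H> -> <L> u
step 10: stack=$ u <L> t u <L>  input=t u $  — expand <L> -> <E> t <L>
step 11: stack=$ u <L> t u <L> t <E>  input=t u $  — expand <E> -> t <S>
step 12: stack=$ u <L> t u <L> t <S> t  input=t u $  — match t
step 13: stack=$ u <L> t u <L> t <S>  input=u $  — error: M[<S>, u] is empty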